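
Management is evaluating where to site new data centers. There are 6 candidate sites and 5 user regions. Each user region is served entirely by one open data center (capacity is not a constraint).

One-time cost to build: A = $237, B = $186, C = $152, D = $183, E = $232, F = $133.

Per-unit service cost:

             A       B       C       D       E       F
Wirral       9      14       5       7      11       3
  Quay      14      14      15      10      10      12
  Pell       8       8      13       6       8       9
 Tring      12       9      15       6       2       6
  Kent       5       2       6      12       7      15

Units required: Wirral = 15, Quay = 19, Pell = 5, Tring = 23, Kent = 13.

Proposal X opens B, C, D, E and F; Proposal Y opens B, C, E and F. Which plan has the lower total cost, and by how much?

Proposal X: {B, C, D, E, F}: Wirral→F 3·15=45, Quay→D 10·19=190, Pell→D 6·5=30, Tring→E 2·23=46, Kent→B 2·13=26. Service 337; fixed 886; total 1223.
Proposal Y: {B, C, E, F}: Wirral→F 3·15=45, Quay→E 10·19=190, Pell→B 8·5=40, Tring→E 2·23=46, Kent→B 2·13=26. Service 347; fixed 703; total 1050.
Difference: |1223 − 1050| = 173.

Proposal Y is cheaper by 173.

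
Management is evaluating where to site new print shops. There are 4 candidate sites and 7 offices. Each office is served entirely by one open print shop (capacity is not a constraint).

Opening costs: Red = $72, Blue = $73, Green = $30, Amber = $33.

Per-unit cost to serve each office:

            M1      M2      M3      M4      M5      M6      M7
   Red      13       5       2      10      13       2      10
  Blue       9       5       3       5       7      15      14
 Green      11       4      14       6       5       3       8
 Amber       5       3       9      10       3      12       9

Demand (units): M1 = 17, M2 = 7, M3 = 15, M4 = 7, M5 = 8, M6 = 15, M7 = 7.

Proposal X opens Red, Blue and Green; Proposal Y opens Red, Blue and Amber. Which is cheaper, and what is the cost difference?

Proposal Y is cheaper by 81.

Proposal X: {Red, Blue, Green}: M1→Blue 9·17=153, M2→Green 4·7=28, M3→Red 2·15=30, M4→Blue 5·7=35, M5→Green 5·8=40, M6→Red 2·15=30, M7→Green 8·7=56. Service 372; fixed 175; total 547.
Proposal Y: {Red, Blue, Amber}: M1→Amber 5·17=85, M2→Amber 3·7=21, M3→Red 2·15=30, M4→Blue 5·7=35, M5→Amber 3·8=24, M6→Red 2·15=30, M7→Amber 9·7=63. Service 288; fixed 178; total 466.
Difference: |547 − 466| = 81.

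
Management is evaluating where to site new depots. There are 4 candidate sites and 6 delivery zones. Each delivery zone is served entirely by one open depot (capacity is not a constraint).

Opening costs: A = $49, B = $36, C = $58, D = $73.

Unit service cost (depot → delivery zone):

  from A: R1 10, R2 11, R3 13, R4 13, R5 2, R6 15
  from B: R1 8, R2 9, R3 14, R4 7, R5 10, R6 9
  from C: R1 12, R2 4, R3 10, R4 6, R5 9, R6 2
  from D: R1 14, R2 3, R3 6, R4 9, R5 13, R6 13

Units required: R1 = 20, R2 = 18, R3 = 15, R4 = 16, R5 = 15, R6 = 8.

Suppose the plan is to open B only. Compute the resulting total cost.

Total cost: 902

Each delivery zone is assigned to its cheapest site among the open ones.
{B}: R1→B 8·20=160, R2→B 9·18=162, R3→B 14·15=210, R4→B 7·16=112, R5→B 10·15=150, R6→B 9·8=72. Service 866; fixed 36; total 902.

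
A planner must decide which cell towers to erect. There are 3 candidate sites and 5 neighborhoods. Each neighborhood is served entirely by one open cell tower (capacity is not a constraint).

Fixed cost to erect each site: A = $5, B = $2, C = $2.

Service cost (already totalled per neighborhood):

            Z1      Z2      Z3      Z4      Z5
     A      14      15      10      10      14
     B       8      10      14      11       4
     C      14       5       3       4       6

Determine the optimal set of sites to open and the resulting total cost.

For any fixed open set, each neighborhood goes to its cheapest open site; total = fixed + service.
{B, C}: Z1→B 8, Z2→C 5, Z3→C 3, Z4→C 4, Z5→B 4. Service 24; fixed 4; total 28.
{A, B, C}: Z1→B 8, Z2→C 5, Z3→C 3, Z4→C 4, Z5→B 4. Service 24; fixed 9; total 33.
{C}: Z1→C 14, Z2→C 5, Z3→C 3, Z4→C 4, Z5→C 6. Service 32; fixed 2; total 34.
{B}: service 47 + fixed 2 = 49
No other subset beats 28.

Open B and C; minimum total cost 28.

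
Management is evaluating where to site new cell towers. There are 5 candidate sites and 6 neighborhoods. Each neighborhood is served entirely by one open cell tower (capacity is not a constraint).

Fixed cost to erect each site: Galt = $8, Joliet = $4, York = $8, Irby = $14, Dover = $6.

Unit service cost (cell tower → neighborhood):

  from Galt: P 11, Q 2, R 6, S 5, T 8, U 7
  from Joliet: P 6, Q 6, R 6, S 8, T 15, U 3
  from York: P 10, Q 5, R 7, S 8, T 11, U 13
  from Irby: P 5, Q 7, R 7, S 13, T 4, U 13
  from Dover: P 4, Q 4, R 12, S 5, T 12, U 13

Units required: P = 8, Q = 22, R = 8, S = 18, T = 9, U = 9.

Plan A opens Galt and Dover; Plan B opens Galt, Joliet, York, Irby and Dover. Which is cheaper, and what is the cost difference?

Plan A: {Galt, Dover}: P→Dover 4·8=32, Q→Galt 2·22=44, R→Galt 6·8=48, S→Galt 5·18=90, T→Galt 8·9=72, U→Galt 7·9=63. Service 349; fixed 14; total 363.
Plan B: {Galt, Joliet, York, Irby, Dover}: P→Dover 4·8=32, Q→Galt 2·22=44, R→Galt 6·8=48, S→Galt 5·18=90, T→Irby 4·9=36, U→Joliet 3·9=27. Service 277; fixed 40; total 317.
Difference: |363 − 317| = 46.

Plan B is cheaper by 46.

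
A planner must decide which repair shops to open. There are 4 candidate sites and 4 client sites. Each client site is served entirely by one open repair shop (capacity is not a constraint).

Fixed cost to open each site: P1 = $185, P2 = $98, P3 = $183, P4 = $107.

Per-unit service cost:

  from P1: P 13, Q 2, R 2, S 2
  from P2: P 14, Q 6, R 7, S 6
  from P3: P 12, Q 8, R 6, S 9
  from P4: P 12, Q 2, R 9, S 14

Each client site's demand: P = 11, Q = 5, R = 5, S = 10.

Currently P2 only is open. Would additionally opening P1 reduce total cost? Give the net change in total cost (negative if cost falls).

No — net change +89 (cost rises by 89).

Current service cost with {P2}: 279.
Adding P1: each client site re-picks its cheapest; new service cost 183, saving 96.
Extra fixed cost: 185. Net change = 185 − 96 = 89.
(Totals: 377 → 466.)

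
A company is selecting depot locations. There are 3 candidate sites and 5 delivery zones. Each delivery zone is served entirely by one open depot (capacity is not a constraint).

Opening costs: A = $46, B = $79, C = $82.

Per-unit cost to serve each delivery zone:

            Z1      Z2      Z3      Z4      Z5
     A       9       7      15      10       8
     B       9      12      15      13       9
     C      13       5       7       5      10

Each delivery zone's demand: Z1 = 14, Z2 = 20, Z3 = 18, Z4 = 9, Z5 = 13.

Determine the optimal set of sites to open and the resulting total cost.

For any fixed open set, each delivery zone goes to its cheapest open site; total = fixed + service.
{A, C}: Z1→A 9·14=126, Z2→C 5·20=100, Z3→C 7·18=126, Z4→C 5·9=45, Z5→A 8·13=104. Service 501; fixed 128; total 629.
{C}: service 583 + fixed 82 = 665
{B, C}: service 514 + fixed 161 = 675
{A, B, C}: service 501 + fixed 207 = 708
No other subset beats 629.

Open A and C; minimum total cost 629.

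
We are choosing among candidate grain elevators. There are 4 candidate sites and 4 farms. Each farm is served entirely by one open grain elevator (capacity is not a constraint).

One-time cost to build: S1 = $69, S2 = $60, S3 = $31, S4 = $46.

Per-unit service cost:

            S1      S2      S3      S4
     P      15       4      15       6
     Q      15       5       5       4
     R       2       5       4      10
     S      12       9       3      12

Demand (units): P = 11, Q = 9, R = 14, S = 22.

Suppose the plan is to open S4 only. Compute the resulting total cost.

Total cost: 552

Each farm is assigned to its cheapest site among the open ones.
{S4}: P→S4 6·11=66, Q→S4 4·9=36, R→S4 10·14=140, S→S4 12·22=264. Service 506; fixed 46; total 552.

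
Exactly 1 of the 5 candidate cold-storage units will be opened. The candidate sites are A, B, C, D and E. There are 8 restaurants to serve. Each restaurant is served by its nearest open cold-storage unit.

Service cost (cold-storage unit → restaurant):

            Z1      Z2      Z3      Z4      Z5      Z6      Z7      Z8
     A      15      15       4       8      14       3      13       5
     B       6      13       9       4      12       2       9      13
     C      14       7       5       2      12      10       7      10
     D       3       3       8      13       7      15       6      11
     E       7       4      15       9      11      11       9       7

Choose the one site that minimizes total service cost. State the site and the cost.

With exactly 1 open, each restaurant uses its cheapest among the chosen.
{D}: Z1→D 3, Z2→D 3, Z3→D 8, Z4→D 13, Z5→D 7, Z6→D 15, Z7→D 6, Z8→D 11. Service cost 66.
{C}: service cost 67
{B}: service cost 68
Among all 5 size-1 choices, {D} is lowest.

Choose D only; total service cost 66.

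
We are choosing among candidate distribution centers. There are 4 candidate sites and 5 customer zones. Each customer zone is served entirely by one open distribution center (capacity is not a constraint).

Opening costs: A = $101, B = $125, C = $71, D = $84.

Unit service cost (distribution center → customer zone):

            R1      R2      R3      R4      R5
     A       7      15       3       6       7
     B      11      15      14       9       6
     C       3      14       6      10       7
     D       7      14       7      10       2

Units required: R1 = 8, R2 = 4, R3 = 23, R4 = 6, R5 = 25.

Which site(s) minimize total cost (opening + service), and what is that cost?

For any fixed open set, each customer zone goes to its cheapest open site; total = fixed + service.
{A, D}: R1→A 7·8=56, R2→D 14·4=56, R3→A 3·23=69, R4→A 6·6=36, R5→D 2·25=50. Service 267; fixed 185; total 452.
{D}: R1→D 7·8=56, R2→D 14·4=56, R3→D 7·23=161, R4→D 10·6=60, R5→D 2·25=50. Service 383; fixed 84; total 467.
{C, D}: service 328 + fixed 155 = 483
{A, B, C, D}: service 235 + fixed 381 = 616
(All 15 nonempty subsets were checked; A and D is lowest.)

Open A and D; minimum total cost 452.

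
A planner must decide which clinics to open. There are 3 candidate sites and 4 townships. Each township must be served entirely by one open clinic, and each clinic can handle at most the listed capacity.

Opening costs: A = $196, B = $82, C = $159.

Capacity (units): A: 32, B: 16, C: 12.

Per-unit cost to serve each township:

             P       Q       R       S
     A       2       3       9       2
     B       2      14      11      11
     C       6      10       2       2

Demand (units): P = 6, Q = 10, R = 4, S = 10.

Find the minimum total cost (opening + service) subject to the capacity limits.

Open {A}: P→A 2·6=12, Q→A 3·10=30, R→A 9·4=36, S→A 2·10=20.
Loads: A carries 30/32. Service 98; fixed 196; total 294.
Next best feasible plan costs 376.

Minimum total cost: 294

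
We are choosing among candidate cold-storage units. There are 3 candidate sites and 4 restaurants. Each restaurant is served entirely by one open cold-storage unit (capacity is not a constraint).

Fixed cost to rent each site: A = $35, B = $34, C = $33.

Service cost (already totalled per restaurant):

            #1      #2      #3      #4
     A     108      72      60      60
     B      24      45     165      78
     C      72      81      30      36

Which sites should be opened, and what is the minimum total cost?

For any fixed open set, each restaurant goes to its cheapest open site; total = fixed + service.
{B, C}: #1→B 24, #2→B 45, #3→C 30, #4→C 36. Service 135; fixed 67; total 202.
{A, B, C}: #1→B 24, #2→B 45, #3→C 30, #4→C 36. Service 135; fixed 102; total 237.
{C}: service 219 + fixed 33 = 252
No other subset beats 202.

Open B and C; minimum total cost 202.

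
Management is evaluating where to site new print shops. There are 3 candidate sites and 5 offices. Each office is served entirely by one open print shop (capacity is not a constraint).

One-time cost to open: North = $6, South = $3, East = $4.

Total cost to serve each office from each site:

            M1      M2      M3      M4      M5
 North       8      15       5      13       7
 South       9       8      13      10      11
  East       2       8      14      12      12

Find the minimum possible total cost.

For any fixed open set, each office goes to its cheapest open site; total = fixed + service.
{North, East}: M1→East 2, M2→East 8, M3→North 5, M4→East 12, M5→North 7. Service 34; fixed 10; total 44.
{North, South, East}: M1→East 2, M2→South 8, M3→North 5, M4→South 10, M5→North 7. Service 32; fixed 13; total 45.
{North, South}: service 38 + fixed 9 = 47
{South}: service 51 + fixed 3 = 54
No other subset beats 44.

Minimum total cost: 44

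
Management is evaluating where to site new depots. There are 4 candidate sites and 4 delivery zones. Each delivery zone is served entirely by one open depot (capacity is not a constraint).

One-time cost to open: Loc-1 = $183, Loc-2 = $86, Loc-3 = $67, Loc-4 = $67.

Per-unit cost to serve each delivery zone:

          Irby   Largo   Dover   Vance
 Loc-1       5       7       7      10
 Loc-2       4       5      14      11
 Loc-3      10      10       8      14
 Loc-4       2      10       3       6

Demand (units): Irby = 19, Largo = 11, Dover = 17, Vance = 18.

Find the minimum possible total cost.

Minimum total cost: 374

For any fixed open set, each delivery zone goes to its cheapest open site; total = fixed + service.
{Loc-4}: Irby→Loc-4 2·19=38, Largo→Loc-4 10·11=110, Dover→Loc-4 3·17=51, Vance→Loc-4 6·18=108. Service 307; fixed 67; total 374.
{Loc-2, Loc-4}: service 252 + fixed 153 = 405
{Loc-3, Loc-4}: service 307 + fixed 134 = 441
{Loc-1, Loc-2, Loc-3, Loc-4}: service 252 + fixed 403 = 655
No other subset beats 374.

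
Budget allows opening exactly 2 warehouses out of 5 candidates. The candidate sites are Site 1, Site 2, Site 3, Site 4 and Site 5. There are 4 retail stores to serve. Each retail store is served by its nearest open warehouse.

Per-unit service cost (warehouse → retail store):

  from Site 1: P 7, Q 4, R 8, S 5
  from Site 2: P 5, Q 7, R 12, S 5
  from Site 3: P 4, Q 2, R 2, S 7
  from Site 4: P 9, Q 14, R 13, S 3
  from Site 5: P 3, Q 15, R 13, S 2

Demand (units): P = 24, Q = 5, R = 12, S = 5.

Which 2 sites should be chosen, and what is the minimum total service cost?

With exactly 2 open, each retail store uses its cheapest among the chosen.
{Site 3, Site 5}: P→Site 5 3·24=72, Q→Site 3 2·5=10, R→Site 3 2·12=24, S→Site 5 2·5=10. Service cost 116.
{Site 3, Site 4}: service cost 145
{Site 1, Site 3}: service cost 155
Among all 10 size-2 choices, {Site 3, Site 5} is lowest.

Choose Site 3 and Site 5; total service cost 116.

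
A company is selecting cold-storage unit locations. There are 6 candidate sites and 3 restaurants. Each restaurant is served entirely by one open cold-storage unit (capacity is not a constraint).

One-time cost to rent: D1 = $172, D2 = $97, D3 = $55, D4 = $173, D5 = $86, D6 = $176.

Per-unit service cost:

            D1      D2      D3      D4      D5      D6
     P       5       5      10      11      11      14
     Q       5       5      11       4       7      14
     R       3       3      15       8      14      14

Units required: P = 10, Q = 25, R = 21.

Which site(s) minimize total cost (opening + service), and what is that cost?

For any fixed open set, each restaurant goes to its cheapest open site; total = fixed + service.
{D2}: P→D2 5·10=50, Q→D2 5·25=125, R→D2 3·21=63. Service 238; fixed 97; total 335.
{D2, D3}: service 238 + fixed 152 = 390
{D1}: service 238 + fixed 172 = 410
{D1, D2, D3, D4, D5, D6}: service 213 + fixed 759 = 972
No other subset beats 335.

Open D2 only; minimum total cost 335.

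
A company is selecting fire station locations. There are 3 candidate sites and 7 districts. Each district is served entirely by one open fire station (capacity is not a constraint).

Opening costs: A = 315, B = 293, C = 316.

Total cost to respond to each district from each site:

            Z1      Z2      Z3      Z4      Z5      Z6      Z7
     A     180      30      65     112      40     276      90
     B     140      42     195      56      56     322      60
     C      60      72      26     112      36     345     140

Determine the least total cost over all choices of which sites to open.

Minimum total cost: 1107

For any fixed open set, each district goes to its cheapest open site; total = fixed + service.
{C}: Z1→C 60, Z2→C 72, Z3→C 26, Z4→C 112, Z5→C 36, Z6→C 345, Z7→C 140. Service 791; fixed 316; total 1107.
{A}: service 793 + fixed 315 = 1108
{B}: service 871 + fixed 293 = 1164
{A, B, C}: Z1→C 60, Z2→A 30, Z3→C 26, Z4→B 56, Z5→C 36, Z6→A 276, Z7→B 60. Service 544; fixed 924; total 1468.
(All 7 nonempty subsets were checked; C only is lowest.)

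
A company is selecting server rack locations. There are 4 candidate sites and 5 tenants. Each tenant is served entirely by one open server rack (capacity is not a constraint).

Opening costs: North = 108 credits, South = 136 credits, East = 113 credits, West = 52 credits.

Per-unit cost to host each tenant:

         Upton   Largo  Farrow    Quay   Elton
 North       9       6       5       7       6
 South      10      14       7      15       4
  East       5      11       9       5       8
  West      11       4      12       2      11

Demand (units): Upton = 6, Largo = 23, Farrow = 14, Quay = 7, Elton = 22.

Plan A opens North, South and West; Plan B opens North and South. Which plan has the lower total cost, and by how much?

Plan A: {North, South, West}: Upton→North 9·6=54, Largo→West 4·23=92, Farrow→North 5·14=70, Quay→West 2·7=14, Elton→South 4·22=88. Service 318; fixed 296; total 614.
Plan B: {North, South}: Upton→North 9·6=54, Largo→North 6·23=138, Farrow→North 5·14=70, Quay→North 7·7=49, Elton→South 4·22=88. Service 399; fixed 244; total 643.
Difference: |614 − 643| = 29.

Plan A is cheaper by 29.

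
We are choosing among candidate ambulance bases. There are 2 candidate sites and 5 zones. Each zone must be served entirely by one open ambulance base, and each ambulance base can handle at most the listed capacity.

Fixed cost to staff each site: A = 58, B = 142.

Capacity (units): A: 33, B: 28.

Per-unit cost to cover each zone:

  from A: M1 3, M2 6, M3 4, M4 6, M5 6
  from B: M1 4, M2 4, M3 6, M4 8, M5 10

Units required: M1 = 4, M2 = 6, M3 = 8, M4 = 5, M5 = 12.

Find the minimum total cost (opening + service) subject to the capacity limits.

Minimum total cost: 370

Open {A, B}: M1→A 3·4=12, M2→B 4·6=24, M3→A 4·8=32, M4→A 6·5=30, M5→A 6·12=72.
Loads: A carries 29/33, B carries 6/28. Service 170; fixed 200; total 370.
Next best feasible plan costs 374.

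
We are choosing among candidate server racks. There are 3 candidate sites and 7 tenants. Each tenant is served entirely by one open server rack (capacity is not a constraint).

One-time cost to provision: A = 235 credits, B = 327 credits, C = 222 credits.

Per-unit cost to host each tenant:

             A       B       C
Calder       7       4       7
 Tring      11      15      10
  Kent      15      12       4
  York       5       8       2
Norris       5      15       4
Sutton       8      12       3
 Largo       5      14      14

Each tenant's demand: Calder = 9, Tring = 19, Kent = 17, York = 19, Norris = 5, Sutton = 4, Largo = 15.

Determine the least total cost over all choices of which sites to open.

For any fixed open set, each tenant goes to its cheapest open site; total = fixed + service.
{C}: Calder→C 7·9=63, Tring→C 10·19=190, Kent→C 4·17=68, York→C 2·19=38, Norris→C 4·5=20, Sutton→C 3·4=12, Largo→C 14·15=210. Service 601; fixed 222; total 823.
{A, C}: Calder→A 7·9=63, Tring→C 10·19=190, Kent→C 4·17=68, York→C 2·19=38, Norris→C 4·5=20, Sutton→C 3·4=12, Largo→A 5·15=75. Service 466; fixed 457; total 923.
{A}: Calder→A 7·9=63, Tring→A 11·19=209, Kent→A 15·17=255, York→A 5·19=95, Norris→A 5·5=25, Sutton→A 8·4=32, Largo→A 5·15=75. Service 754; fixed 235; total 989.
{A, B, C}: service 439 + fixed 784 = 1223
(All 7 nonempty subsets were checked; C only is lowest.)

Minimum total cost: 823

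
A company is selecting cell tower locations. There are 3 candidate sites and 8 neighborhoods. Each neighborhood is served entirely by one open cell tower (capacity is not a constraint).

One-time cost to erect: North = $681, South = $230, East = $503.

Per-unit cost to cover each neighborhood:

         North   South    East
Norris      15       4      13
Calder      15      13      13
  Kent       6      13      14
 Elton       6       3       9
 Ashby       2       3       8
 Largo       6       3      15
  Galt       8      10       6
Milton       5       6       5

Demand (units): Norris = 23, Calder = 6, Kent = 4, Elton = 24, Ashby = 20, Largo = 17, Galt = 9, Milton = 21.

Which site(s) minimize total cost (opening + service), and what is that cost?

Open South only; minimum total cost 851.

For any fixed open set, each neighborhood goes to its cheapest open site; total = fixed + service.
{South}: Norris→South 4·23=92, Calder→South 13·6=78, Kent→South 13·4=52, Elton→South 3·24=72, Ashby→South 3·20=60, Largo→South 3·17=51, Galt→South 10·9=90, Milton→South 6·21=126. Service 621; fixed 230; total 851.
{South, East}: service 564 + fixed 733 = 1297
{North, South}: Norris→South 4·23=92, Calder→South 13·6=78, Kent→North 6·4=24, Elton→South 3·24=72, Ashby→North 2·20=40, Largo→South 3·17=51, Galt→North 8·9=72, Milton→North 5·21=105. Service 534; fixed 911; total 1445.
{North, South, East}: Norris→South 4·23=92, Calder→South 13·6=78, Kent→North 6·4=24, Elton→South 3·24=72, Ashby→North 2·20=40, Largo→South 3·17=51, Galt→East 6·9=54, Milton→North 5·21=105. Service 516; fixed 1414; total 1930.
No other subset beats 851.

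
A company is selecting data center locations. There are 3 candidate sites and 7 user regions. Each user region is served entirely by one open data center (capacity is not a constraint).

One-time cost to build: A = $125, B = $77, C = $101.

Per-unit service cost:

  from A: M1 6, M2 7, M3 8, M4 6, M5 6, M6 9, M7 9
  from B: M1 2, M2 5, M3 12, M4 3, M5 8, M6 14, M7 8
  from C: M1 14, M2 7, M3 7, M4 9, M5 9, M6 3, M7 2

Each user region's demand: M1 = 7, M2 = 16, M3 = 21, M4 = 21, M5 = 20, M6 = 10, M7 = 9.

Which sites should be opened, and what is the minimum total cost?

Open B and C; minimum total cost 690.

For any fixed open set, each user region goes to its cheapest open site; total = fixed + service.
{B, C}: M1→B 2·7=14, M2→B 5·16=80, M3→C 7·21=147, M4→B 3·21=63, M5→B 8·20=160, M6→C 3·10=30, M7→C 2·9=18. Service 512; fixed 178; total 690.
{A, B, C}: M1→B 2·7=14, M2→B 5·16=80, M3→C 7·21=147, M4→B 3·21=63, M5→A 6·20=120, M6→C 3·10=30, M7→C 2·9=18. Service 472; fixed 303; total 775.
{A, B}: service 607 + fixed 202 = 809
{B}: service 781 + fixed 77 = 858
No other subset beats 690.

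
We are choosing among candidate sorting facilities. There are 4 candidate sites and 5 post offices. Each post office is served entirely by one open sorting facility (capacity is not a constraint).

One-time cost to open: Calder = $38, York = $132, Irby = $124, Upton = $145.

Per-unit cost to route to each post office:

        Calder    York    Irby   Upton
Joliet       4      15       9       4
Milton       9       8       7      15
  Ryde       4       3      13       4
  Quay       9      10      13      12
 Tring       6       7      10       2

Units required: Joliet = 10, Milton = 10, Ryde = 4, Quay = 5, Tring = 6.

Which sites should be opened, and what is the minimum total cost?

Open Calder only; minimum total cost 265.

For any fixed open set, each post office goes to its cheapest open site; total = fixed + service.
{Calder}: Joliet→Calder 4·10=40, Milton→Calder 9·10=90, Ryde→Calder 4·4=16, Quay→Calder 9·5=45, Tring→Calder 6·6=36. Service 227; fixed 38; total 265.
{Calder, Irby}: service 207 + fixed 162 = 369
{Calder, York}: service 213 + fixed 170 = 383
{Calder, York, Irby, Upton}: service 179 + fixed 439 = 618
No other subset beats 265.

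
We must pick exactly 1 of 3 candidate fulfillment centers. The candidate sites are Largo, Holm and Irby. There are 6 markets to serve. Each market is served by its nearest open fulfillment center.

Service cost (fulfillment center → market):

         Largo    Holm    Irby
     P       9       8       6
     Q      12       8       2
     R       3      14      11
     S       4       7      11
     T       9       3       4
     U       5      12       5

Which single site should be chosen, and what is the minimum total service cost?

Choose Irby only; total service cost 39.

With exactly 1 open, each market uses its cheapest among the chosen.
{Irby}: P→Irby 6, Q→Irby 2, R→Irby 11, S→Irby 11, T→Irby 4, U→Irby 5. Service cost 39.
{Largo}: service cost 42
{Holm}: service cost 52
Among all 3 size-1 choices, {Irby} is lowest.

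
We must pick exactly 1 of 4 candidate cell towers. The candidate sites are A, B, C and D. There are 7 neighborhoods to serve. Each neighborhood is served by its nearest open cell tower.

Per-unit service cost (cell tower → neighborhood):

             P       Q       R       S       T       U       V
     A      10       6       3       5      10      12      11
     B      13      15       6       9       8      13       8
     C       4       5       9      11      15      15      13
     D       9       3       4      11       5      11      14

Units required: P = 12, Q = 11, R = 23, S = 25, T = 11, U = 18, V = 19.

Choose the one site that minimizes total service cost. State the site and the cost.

With exactly 1 open, each neighborhood uses its cheapest among the chosen.
{A}: P→A 10·12=120, Q→A 6·11=66, R→A 3·23=69, S→A 5·25=125, T→A 10·11=110, U→A 12·18=216, V→A 11·19=209. Service cost 915.
{D}: service cost 1027
{B}: service cost 1158
Among all 4 size-1 choices, {A} is lowest.

Choose A only; total service cost 915.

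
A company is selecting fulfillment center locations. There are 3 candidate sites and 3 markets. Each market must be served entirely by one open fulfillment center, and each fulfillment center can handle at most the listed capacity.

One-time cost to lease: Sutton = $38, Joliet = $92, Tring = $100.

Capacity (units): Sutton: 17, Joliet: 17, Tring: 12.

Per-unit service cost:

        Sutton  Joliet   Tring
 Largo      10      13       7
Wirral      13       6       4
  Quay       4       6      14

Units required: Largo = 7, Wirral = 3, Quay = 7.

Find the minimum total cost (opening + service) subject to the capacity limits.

Open {Sutton}: Largo→Sutton 10·7=70, Wirral→Sutton 13·3=39, Quay→Sutton 4·7=28.
Loads: Sutton carries 17/17. Service 137; fixed 38; total 175.
Next best feasible plan costs 227.

Minimum total cost: 175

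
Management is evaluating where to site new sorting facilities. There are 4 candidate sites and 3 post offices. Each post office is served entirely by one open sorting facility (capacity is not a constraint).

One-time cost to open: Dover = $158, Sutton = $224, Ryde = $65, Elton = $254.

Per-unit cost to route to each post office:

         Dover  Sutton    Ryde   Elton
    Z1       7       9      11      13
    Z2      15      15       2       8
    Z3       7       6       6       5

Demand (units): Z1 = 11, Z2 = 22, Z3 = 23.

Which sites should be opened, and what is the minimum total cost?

For any fixed open set, each post office goes to its cheapest open site; total = fixed + service.
{Ryde}: Z1→Ryde 11·11=121, Z2→Ryde 2·22=44, Z3→Ryde 6·23=138. Service 303; fixed 65; total 368.
{Dover, Ryde}: Z1→Dover 7·11=77, Z2→Ryde 2·22=44, Z3→Ryde 6·23=138. Service 259; fixed 223; total 482.
{Sutton, Ryde}: service 281 + fixed 289 = 570
{Dover, Sutton, Ryde, Elton}: Z1→Dover 7·11=77, Z2→Ryde 2·22=44, Z3→Elton 5·23=115. Service 236; fixed 701; total 937.
No other subset beats 368.

Open Ryde only; minimum total cost 368.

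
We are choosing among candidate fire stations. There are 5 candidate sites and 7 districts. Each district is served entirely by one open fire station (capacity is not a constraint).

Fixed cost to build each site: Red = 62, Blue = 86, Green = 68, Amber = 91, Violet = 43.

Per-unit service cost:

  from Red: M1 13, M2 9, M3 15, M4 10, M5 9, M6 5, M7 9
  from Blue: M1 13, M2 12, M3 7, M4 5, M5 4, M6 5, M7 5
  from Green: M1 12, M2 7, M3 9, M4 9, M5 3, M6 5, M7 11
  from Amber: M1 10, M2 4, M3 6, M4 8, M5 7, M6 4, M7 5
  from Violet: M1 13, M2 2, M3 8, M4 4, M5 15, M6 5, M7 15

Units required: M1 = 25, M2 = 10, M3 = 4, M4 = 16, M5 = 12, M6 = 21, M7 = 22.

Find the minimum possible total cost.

Minimum total cost: 770

For any fixed open set, each district goes to its cheapest open site; total = fixed + service.
{Amber, Violet}: M1→Amber 10·25=250, M2→Violet 2·10=20, M3→Amber 6·4=24, M4→Violet 4·16=64, M5→Amber 7·12=84, M6→Amber 4·21=84, M7→Amber 5·22=110. Service 636; fixed 134; total 770.
{Green, Amber, Violet}: M1→Amber 10·25=250, M2→Violet 2·10=20, M3→Amber 6·4=24, M4→Violet 4·16=64, M5→Green 3·12=36, M6→Amber 4·21=84, M7→Amber 5·22=110. Service 588; fixed 202; total 790.
{Amber}: service 720 + fixed 91 = 811
{Red, Blue, Green, Amber, Violet}: service 588 + fixed 350 = 938
No other subset beats 770.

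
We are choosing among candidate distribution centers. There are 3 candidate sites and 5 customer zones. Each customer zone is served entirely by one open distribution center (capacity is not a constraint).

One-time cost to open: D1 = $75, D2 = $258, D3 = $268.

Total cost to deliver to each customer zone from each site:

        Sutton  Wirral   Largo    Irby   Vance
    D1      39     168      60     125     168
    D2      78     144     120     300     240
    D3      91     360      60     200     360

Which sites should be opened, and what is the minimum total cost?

For any fixed open set, each customer zone goes to its cheapest open site; total = fixed + service.
{D1}: Sutton→D1 39, Wirral→D1 168, Largo→D1 60, Irby→D1 125, Vance→D1 168. Service 560; fixed 75; total 635.
{D1, D2}: Sutton→D1 39, Wirral→D2 144, Largo→D1 60, Irby→D1 125, Vance→D1 168. Service 536; fixed 333; total 869.
{D1, D3}: service 560 + fixed 343 = 903
{D1, D2, D3}: Sutton→D1 39, Wirral→D2 144, Largo→D1 60, Irby→D1 125, Vance→D1 168. Service 536; fixed 601; total 1137.
(All 7 nonempty subsets were checked; D1 only is lowest.)

Open D1 only; minimum total cost 635.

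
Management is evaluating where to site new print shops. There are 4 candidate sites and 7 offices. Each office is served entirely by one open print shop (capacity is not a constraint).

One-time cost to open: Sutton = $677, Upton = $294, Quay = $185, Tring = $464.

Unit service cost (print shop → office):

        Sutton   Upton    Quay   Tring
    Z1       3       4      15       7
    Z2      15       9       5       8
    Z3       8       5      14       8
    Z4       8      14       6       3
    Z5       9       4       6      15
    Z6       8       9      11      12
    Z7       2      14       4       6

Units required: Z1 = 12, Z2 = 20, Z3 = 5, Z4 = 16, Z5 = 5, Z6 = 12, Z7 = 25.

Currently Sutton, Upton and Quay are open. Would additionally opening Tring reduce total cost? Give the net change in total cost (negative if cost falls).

Current service cost with {Sutton, Upton, Quay}: 423.
Adding Tring: each office re-picks its cheapest; new service cost 375, saving 48.
Extra fixed cost: 464. Net change = 464 − 48 = 416.
(Totals: 1579 → 1995.)

No — net change +416 (cost rises by 416).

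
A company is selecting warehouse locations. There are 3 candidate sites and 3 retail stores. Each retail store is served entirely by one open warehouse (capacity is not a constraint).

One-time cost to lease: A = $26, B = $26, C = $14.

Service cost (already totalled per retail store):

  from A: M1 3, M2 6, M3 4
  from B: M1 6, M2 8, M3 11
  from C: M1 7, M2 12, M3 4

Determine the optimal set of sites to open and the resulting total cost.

Open C only; minimum total cost 37.

For any fixed open set, each retail store goes to its cheapest open site; total = fixed + service.
{C}: M1→C 7, M2→C 12, M3→C 4. Service 23; fixed 14; total 37.
{A}: service 13 + fixed 26 = 39
{B}: M1→B 6, M2→B 8, M3→B 11. Service 25; fixed 26; total 51.
{A, B, C}: service 13 + fixed 66 = 79
No other subset beats 37.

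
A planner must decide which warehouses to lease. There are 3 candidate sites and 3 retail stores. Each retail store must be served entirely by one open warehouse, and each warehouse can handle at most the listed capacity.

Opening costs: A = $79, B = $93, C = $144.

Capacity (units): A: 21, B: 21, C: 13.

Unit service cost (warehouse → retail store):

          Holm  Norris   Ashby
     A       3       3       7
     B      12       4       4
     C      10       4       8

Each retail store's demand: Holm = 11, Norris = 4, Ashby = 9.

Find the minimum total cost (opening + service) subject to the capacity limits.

Minimum total cost: 253

Open {A, B}: Holm→A 3·11=33, Norris→A 3·4=12, Ashby→B 4·9=36.
Loads: A carries 15/21, B carries 9/21. Service 81; fixed 172; total 253.
Next best feasible plan costs 257.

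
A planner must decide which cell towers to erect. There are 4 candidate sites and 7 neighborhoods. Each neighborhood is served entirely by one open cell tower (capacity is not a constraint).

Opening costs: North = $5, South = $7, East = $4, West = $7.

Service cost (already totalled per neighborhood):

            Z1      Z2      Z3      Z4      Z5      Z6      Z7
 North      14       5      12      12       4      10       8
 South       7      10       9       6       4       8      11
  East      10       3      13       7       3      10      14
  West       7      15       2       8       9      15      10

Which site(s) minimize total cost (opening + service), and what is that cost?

Open East and West; minimum total cost 53.

For any fixed open set, each neighborhood goes to its cheapest open site; total = fixed + service.
{East, West}: Z1→West 7, Z2→East 3, Z3→West 2, Z4→East 7, Z5→East 3, Z6→East 10, Z7→West 10. Service 42; fixed 11; total 53.
{North, East, West}: service 40 + fixed 16 = 56
{North, West}: Z1→West 7, Z2→North 5, Z3→West 2, Z4→West 8, Z5→North 4, Z6→North 10, Z7→North 8. Service 44; fixed 12; total 56.
{North, South, East, West}: service 37 + fixed 23 = 60
No other subset beats 53.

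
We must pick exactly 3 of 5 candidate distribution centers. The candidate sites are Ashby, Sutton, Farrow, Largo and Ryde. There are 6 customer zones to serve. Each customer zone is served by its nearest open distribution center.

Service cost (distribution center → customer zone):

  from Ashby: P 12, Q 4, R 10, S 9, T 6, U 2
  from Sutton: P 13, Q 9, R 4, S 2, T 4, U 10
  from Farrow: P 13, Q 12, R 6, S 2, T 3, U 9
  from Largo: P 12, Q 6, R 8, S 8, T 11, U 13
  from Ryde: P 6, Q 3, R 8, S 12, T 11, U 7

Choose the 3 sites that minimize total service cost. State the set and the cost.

Choose Ashby, Sutton and Ryde; total service cost 21.

With exactly 3 open, each customer zone uses its cheapest among the chosen.
{Ashby, Sutton, Ryde}: P→Ryde 6, Q→Ryde 3, R→Sutton 4, S→Sutton 2, T→Sutton 4, U→Ashby 2. Service cost 21.
{Ashby, Farrow, Ryde}: service cost 22
{Sutton, Farrow, Ryde}: service cost 25
Among all 10 size-3 choices, {Ashby, Sutton, Ryde} is lowest.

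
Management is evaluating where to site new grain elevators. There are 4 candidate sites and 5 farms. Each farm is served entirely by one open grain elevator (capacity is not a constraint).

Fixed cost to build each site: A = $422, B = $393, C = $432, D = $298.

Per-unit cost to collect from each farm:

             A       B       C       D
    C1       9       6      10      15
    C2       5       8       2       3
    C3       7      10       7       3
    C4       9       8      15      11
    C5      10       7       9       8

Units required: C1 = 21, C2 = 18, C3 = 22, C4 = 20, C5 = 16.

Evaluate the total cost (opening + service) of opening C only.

Each farm is assigned to its cheapest site among the open ones.
{C}: C1→C 10·21=210, C2→C 2·18=36, C3→C 7·22=154, C4→C 15·20=300, C5→C 9·16=144. Service 844; fixed 432; total 1276.

Total cost: 1276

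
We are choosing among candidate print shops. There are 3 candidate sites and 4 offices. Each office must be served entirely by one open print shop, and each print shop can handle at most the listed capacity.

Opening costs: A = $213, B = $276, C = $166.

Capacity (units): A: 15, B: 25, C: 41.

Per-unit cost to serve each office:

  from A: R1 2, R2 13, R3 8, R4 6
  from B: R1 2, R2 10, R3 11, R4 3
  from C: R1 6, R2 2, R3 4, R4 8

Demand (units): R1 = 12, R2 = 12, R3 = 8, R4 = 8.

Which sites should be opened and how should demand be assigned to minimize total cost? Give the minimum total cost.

Open {C}: R1→C 6·12=72, R2→C 2·12=24, R3→C 4·8=32, R4→C 8·8=64.
Loads: C carries 40/41. Service 192; fixed 166; total 358.
Next best feasible plan costs 523.

Minimum total cost: 358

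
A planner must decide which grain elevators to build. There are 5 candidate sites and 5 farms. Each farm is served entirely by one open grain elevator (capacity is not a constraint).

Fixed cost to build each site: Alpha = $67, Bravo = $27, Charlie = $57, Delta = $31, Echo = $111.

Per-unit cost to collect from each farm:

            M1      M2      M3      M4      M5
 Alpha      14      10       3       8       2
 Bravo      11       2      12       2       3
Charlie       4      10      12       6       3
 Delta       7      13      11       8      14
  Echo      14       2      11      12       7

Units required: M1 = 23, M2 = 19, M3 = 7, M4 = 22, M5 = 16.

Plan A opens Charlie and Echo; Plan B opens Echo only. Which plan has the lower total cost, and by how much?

Plan A is cheaper by 369.

Plan A: {Charlie, Echo}: M1→Charlie 4·23=92, M2→Echo 2·19=38, M3→Echo 11·7=77, M4→Charlie 6·22=132, M5→Charlie 3·16=48. Service 387; fixed 168; total 555.
Plan B: {Echo}: M1→Echo 14·23=322, M2→Echo 2·19=38, M3→Echo 11·7=77, M4→Echo 12·22=264, M5→Echo 7·16=112. Service 813; fixed 111; total 924.
Difference: |555 − 924| = 369.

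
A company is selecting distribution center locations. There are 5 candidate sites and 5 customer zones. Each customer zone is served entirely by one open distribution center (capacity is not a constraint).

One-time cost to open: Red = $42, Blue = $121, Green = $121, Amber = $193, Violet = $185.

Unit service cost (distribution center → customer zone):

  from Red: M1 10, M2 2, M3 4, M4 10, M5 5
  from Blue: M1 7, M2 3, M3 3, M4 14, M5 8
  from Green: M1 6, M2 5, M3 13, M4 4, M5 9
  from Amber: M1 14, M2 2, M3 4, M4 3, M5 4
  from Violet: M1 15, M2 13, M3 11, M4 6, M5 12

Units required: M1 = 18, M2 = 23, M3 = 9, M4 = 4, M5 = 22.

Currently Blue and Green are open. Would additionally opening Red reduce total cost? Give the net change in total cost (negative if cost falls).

Yes — net change −47 (cost falls by 47).

Current service cost with {Blue, Green}: 396.
Adding Red: each customer zone re-picks its cheapest; new service cost 307, saving 89.
Extra fixed cost: 42. Net change = 42 − 89 = -47.
(Totals: 638 → 591.)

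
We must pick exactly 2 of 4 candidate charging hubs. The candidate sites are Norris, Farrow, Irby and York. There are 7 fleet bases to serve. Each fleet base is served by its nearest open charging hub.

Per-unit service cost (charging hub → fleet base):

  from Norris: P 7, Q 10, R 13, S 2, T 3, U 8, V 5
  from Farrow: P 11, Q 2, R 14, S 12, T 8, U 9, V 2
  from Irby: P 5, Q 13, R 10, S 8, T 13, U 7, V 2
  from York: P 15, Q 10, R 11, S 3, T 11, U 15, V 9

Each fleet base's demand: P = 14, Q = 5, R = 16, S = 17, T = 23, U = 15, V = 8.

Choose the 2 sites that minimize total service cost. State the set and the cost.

With exactly 2 open, each fleet base uses its cheapest among the chosen.
{Norris, Irby}: P→Irby 5·14=70, Q→Norris 10·5=50, R→Irby 10·16=160, S→Norris 2·17=34, T→Norris 3·23=69, U→Irby 7·15=105, V→Irby 2·8=16. Service cost 504.
{Norris, Farrow}: service cost 555
{Norris, York}: service cost 587
Among all 6 size-2 choices, {Norris, Irby} is lowest.

Choose Norris and Irby; total service cost 504.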